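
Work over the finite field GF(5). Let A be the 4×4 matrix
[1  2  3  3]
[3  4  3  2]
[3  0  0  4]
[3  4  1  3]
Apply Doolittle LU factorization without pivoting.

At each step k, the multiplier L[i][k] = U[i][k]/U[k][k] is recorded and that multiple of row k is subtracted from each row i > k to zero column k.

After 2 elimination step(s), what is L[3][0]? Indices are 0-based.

L[3][0] = 3

[col 0] pivot 1
  R1 -= 3*R0 → (0, 3, 4, 3)  (L[1][0] := 3)
  R2 -= 3*R0 → (0, 4, 1, 0)  (L[2][0] := 3)
  R3 -= 3*R0 → (0, 3, 2, 4)  (L[3][0] := 3)
[col 1] pivot 3
  R2 -= 3*R1 → (0, 0, 4, 1)  (L[2][1] := 3)
  R3 -= 1*R1 → (0, 0, 3, 1)  (L[3][1] := 1)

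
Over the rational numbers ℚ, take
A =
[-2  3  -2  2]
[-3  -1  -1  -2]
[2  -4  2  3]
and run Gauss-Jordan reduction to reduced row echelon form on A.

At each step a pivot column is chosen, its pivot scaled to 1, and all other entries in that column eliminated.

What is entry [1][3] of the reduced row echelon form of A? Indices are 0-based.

M[1][3] = -5

step 1: normalize row 0 (÷-2) = (1, -3/2, 1, -1)
  row 1: subtract -3×row0 = (0, -11/2, 2, -5)
  row 2: subtract 2×row0 = (0, -1, 0, 5)
step 2: normalize row 1 (÷-11/2) = (0, 1, -4/11, 10/11)
  row 0: subtract -3/2×row1 = (1, 0, 5/11, 4/11)
  row 2: subtract -1×row1 = (0, 0, -4/11, 65/11)
step 3: normalize row 2 (÷-4/11) = (0, 0, 1, -65/4)
  row 0: subtract 5/11×row2 = (1, 0, 0, 31/4)
  row 1: subtract -4/11×row2 = (0, 1, 0, -5)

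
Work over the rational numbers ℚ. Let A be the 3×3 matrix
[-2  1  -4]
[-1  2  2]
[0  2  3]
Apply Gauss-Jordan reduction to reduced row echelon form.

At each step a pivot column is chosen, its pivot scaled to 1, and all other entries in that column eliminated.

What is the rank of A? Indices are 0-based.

rank = 3

pivot(0,0)=-2: scale R0 → (1, -1/2, 2)
  clear (1,0): R1 −= (-1)R0 → (0, 3/2, 4)
pivot(1,1)=3/2: scale R1 → (0, 1, 8/3)
  clear (0,1): R0 −= (-1/2)R1 → (1, 0, 10/3)
  clear (2,1): R2 −= (2)R1 → (0, 0, -7/3)
pivot(2,2)=-7/3: scale R2 → (0, 0, 1)
  clear (0,2): R0 −= (10/3)R2 → (1, 0, 0)
  clear (1,2): R1 −= (8/3)R2 → (0, 1, 0)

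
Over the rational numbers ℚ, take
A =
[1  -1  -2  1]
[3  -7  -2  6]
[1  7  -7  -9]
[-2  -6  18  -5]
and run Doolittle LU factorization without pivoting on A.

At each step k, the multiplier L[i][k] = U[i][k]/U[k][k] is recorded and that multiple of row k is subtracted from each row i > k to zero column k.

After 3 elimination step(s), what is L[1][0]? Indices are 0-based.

L[1][0] = 3

Step 1: pivot at (0,0) is 1.
  row1 ← row1 − (3)·row0  ⇒  L[1][0]=3, U row1=(0, -4, 4, 3)
  row2 ← row2 − (1)·row0  ⇒  L[2][0]=1, U row2=(0, 8, -5, -10)
  row3 ← row3 − (-2)·row0  ⇒  L[3][0]=-2, U row3=(0, -8, 14, -3)
Step 2: pivot at (1,1) is -4.
  row2 ← row2 − (-2)·row1  ⇒  L[2][1]=-2, U row2=(0, 0, 3, -4)
  row3 ← row3 − (2)·row1  ⇒  L[3][1]=2, U row3=(0, 0, 6, -9)
Step 3: pivot at (2,2) is 3.
  row3 ← row3 − (2)·row2  ⇒  L[3][2]=2, U row3=(0, 0, 0, -1)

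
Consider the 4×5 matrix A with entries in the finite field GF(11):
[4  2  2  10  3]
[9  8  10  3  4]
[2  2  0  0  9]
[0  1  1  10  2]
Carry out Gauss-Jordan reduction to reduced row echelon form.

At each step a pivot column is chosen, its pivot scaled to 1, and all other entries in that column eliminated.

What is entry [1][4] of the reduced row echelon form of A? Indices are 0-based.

M[1][4] = 8

step 1: normalize row 0 (÷4) = (1, 6, 6, 8, 9)
  row 1: subtract 9×row0 = (0, 9, 0, 8, 0)
  row 2: subtract 2×row0 = (0, 1, 10, 6, 2)
step 2: normalize row 1 (÷9) = (0, 1, 0, 7, 0)
  row 0: subtract 6×row1 = (1, 0, 6, 10, 9)
  row 2: subtract 1×row1 = (0, 0, 10, 10, 2)
  row 3: subtract 1×row1 = (0, 0, 1, 3, 2)
step 3: normalize row 2 (÷10) = (0, 0, 1, 1, 9)
  row 0: subtract 6×row2 = (1, 0, 0, 4, 10)
  row 3: subtract 1×row2 = (0, 0, 0, 2, 4)
step 4: normalize row 3 (÷2) = (0, 0, 0, 1, 2)
  row 0: subtract 4×row3 = (1, 0, 0, 0, 2)
  row 1: subtract 7×row3 = (0, 1, 0, 0, 8)
  row 2: subtract 1×row3 = (0, 0, 1, 0, 7)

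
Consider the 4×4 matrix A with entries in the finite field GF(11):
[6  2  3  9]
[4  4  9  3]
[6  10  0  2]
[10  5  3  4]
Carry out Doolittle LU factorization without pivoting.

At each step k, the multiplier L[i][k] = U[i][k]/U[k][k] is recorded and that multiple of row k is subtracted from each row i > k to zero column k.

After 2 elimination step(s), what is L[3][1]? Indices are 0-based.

k=0: U[0][0]=6
  eliminate (1,0): mult=8, new row 1: (0, 10, 7, 8); set L[1][0]=8
  eliminate (2,0): mult=1, new row 2: (0, 8, 8, 4); set L[2][0]=1
  eliminate (3,0): mult=9, new row 3: (0, 9, 9, 0); set L[3][0]=9
k=1: U[1][1]=10
  eliminate (2,1): mult=3, new row 2: (0, 0, 9, 2); set L[2][1]=3
  eliminate (3,1): mult=2, new row 3: (0, 0, 6, 6); set L[3][1]=2

L[3][1] = 2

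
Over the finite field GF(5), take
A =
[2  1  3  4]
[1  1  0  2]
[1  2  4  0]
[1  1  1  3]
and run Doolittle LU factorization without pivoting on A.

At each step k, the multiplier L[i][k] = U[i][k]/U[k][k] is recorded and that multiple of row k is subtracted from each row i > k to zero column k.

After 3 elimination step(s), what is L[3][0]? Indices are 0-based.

[col 0] pivot 2
  R1 -= 3*R0 → (0, 3, 1, 0)  (L[1][0] := 3)
  R2 -= 3*R0 → (0, 4, 0, 3)  (L[2][0] := 3)
  R3 -= 3*R0 → (0, 3, 2, 1)  (L[3][0] := 3)
[col 1] pivot 3
  R2 -= 3*R1 → (0, 0, 2, 3)  (L[2][1] := 3)
  R3 -= 1*R1 → (0, 0, 1, 1)  (L[3][1] := 1)
[col 2] pivot 2
  R3 -= 3*R2 → (0, 0, 0, 2)  (L[3][2] := 3)

L[3][0] = 3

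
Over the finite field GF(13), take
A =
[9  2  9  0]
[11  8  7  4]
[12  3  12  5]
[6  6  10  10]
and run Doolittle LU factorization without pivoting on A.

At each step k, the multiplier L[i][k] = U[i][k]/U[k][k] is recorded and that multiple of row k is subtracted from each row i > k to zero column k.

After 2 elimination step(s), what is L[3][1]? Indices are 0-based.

k=0: U[0][0]=9
  eliminate (1,0): mult=7, new row 1: (0, 7, 9, 4); set L[1][0]=7
  eliminate (2,0): mult=10, new row 2: (0, 9, 0, 5); set L[2][0]=10
  eliminate (3,0): mult=5, new row 3: (0, 9, 4, 10); set L[3][0]=5
k=1: U[1][1]=7
  eliminate (2,1): mult=5, new row 2: (0, 0, 7, 11); set L[2][1]=5
  eliminate (3,1): mult=5, new row 3: (0, 0, 11, 3); set L[3][1]=5

L[3][1] = 5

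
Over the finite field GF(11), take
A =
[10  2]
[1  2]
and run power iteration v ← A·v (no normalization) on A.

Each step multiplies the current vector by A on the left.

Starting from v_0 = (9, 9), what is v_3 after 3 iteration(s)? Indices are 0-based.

v_0 = (9, 9).
v_1 = A·v_0 = (9, 5).
v_2 = A·v_1 = (1, 8).
v_3 = A·v_2 = (4, 6).

v_3 = (4, 6)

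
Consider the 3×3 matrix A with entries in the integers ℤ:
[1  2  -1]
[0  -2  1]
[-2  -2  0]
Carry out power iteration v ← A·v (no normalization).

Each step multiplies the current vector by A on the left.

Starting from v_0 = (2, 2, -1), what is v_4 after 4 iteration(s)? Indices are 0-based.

v_0 = (2, 2, -1).
v_1 = A·v_0 = (7, -5, -8).
v_2 = A·v_1 = (5, 2, -4).
v_3 = A·v_2 = (13, -8, -14).
v_4 = A·v_3 = (11, 2, -10).

v_4 = (11, 2, -10)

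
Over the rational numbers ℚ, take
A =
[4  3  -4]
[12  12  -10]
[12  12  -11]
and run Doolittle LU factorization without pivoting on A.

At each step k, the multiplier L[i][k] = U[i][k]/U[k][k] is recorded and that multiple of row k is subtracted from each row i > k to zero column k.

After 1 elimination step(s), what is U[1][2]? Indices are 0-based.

U[1][2] = 2

[col 0] pivot 4
  R1 -= 3*R0 → (0, 3, 2)  (L[1][0] := 3)
  R2 -= 3*R0 → (0, 3, 1)  (L[2][0] := 3)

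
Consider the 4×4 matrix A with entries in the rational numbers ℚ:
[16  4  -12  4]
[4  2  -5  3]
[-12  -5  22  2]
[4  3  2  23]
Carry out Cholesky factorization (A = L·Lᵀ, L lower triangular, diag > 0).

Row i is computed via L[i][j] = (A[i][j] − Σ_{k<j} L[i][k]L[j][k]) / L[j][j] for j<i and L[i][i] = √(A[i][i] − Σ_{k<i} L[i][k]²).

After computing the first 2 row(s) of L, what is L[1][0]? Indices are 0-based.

Step 1: L[0][0] = √(16) = 4.
  L[1][0] = (4) / L[0][0] = 1.
Step 2: L[1][1] = √(1) = 1.

L[1][0] = 1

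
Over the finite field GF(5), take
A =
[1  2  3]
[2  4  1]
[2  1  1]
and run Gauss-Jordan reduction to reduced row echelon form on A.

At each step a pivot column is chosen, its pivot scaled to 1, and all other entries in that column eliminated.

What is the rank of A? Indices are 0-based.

rank = 2

pivot(0,0)=1: scale R0 → (1, 2, 3)
  clear (1,0): R1 −= (2)R0 → (0, 0, 0)
  clear (2,0): R2 −= (2)R0 → (0, 2, 0)
pivot(1,1): swap R1↔R2
pivot(1,1)=2: scale R1 → (0, 1, 0)
  clear (0,1): R0 −= (2)R1 → (1, 0, 3)
col 2: no nonzero at/below row 2; advance.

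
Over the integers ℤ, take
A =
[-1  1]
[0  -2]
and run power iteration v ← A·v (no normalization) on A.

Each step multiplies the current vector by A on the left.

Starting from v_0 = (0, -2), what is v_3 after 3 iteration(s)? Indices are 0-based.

v_0 = (0, -2).
v_1 = A·v_0 = (-2, 4).
v_2 = A·v_1 = (6, -8).
v_3 = A·v_2 = (-14, 16).

v_3 = (-14, 16)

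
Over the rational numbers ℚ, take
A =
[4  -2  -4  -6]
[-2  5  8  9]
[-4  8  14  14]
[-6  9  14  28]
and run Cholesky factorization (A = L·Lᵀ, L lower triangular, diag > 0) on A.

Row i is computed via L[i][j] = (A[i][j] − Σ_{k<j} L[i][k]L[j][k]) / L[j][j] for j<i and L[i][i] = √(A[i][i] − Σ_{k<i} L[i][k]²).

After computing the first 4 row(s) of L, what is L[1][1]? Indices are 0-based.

Step 1: L[0][0] = √(4) = 2.
  L[1][0] = (-2) / L[0][0] = -1.
Step 2: L[1][1] = √(4) = 2.
  L[2][0] = (-4) / L[0][0] = -2.
  L[2][1] = (6) / L[1][1] = 3.
Step 3: L[2][2] = √(1) = 1.
  L[3][0] = (-6) / L[0][0] = -3.
  L[3][1] = (6) / L[1][1] = 3.
  L[3][2] = (-1) / L[2][2] = -1.
Step 4: L[3][3] = √(9) = 3.

L[1][1] = 2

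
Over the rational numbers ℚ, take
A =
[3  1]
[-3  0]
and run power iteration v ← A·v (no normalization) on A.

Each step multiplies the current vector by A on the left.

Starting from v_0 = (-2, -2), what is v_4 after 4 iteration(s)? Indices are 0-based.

v_0 = (-2, -2).
v_1 = A·v_0 = (-8, 6).
v_2 = A·v_1 = (-18, 24).
v_3 = A·v_2 = (-30, 54).
v_4 = A·v_3 = (-36, 90).

v_4 = (-36, 90)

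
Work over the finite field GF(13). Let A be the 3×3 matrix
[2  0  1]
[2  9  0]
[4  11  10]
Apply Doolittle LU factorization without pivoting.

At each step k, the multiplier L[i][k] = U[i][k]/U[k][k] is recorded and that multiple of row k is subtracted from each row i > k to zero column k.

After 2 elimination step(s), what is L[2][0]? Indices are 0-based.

k=0: U[0][0]=2
  eliminate (1,0): mult=1, new row 1: (0, 9, 12); set L[1][0]=1
  eliminate (2,0): mult=2, new row 2: (0, 11, 8); set L[2][0]=2
k=1: U[1][1]=9
  eliminate (2,1): mult=7, new row 2: (0, 0, 2); set L[2][1]=7

L[2][0] = 2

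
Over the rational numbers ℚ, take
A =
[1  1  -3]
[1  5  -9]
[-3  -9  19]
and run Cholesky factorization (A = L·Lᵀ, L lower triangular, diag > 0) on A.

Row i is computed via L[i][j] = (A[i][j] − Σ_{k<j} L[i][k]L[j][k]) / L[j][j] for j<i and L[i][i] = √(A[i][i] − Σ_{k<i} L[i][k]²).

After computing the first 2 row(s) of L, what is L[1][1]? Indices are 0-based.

L[1][1] = 2

Step 1: L[0][0] = √(1) = 1.
  L[1][0] = (1) / L[0][0] = 1.
Step 2: L[1][1] = √(4) = 2.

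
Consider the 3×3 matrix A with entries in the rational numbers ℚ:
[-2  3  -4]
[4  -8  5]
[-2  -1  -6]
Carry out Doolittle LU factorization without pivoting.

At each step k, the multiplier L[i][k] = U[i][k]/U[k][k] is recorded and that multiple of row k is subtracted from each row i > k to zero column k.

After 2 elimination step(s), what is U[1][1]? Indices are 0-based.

U[1][1] = -2

Step 1: pivot at (0,0) is -2.
  row1 ← row1 − (-2)·row0  ⇒  L[1][0]=-2, U row1=(0, -2, -3)
  row2 ← row2 − (1)·row0  ⇒  L[2][0]=1, U row2=(0, -4, -2)
Step 2: pivot at (1,1) is -2.
  row2 ← row2 − (2)·row1  ⇒  L[2][1]=2, U row2=(0, 0, 4)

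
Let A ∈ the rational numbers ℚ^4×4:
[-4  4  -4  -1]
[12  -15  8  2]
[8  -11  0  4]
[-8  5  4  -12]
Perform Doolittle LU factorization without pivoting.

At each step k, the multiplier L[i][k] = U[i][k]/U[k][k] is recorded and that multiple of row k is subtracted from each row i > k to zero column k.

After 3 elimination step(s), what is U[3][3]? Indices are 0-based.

U[3][3] = 3

[col 0] pivot -4
  R1 -= -3*R0 → (0, -3, -4, -1)  (L[1][0] := -3)
  R2 -= -2*R0 → (0, -3, -8, 2)  (L[2][0] := -2)
  R3 -= 2*R0 → (0, -3, 12, -10)  (L[3][0] := 2)
[col 1] pivot -3
  R2 -= 1*R1 → (0, 0, -4, 3)  (L[2][1] := 1)
  R3 -= 1*R1 → (0, 0, 16, -9)  (L[3][1] := 1)
[col 2] pivot -4
  R3 -= -4*R2 → (0, 0, 0, 3)  (L[3][2] := -4)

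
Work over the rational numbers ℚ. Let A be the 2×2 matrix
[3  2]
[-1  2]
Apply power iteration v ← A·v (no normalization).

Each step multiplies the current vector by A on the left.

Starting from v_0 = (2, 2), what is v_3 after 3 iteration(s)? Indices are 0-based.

v_3 = (90, -46)

v_0 = (2, 2).
v_1 = A·v_0 = (10, 2).
v_2 = A·v_1 = (34, -6).
v_3 = A·v_2 = (90, -46).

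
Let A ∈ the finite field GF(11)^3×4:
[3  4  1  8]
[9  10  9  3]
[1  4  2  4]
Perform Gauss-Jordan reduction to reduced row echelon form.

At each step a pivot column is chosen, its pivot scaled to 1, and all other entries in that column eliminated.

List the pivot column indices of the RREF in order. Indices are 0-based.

pivot columns: 0, 1, 2

[1] R0 /= 3  ⇒  (1, 5, 4, 10)
     R1 -= 9·R0  ⇒  (0, 9, 6, 1)
     R2 -= 1·R0  ⇒  (0, 10, 9, 5)
[2] R1 /= 9  ⇒  (0, 1, 8, 5)
     R0 -= 5·R1  ⇒  (1, 0, 8, 7)
     R2 -= 10·R1  ⇒  (0, 0, 6, 10)
[3] R2 /= 6  ⇒  (0, 0, 1, 9)
     R0 -= 8·R2  ⇒  (1, 0, 0, 1)
     R1 -= 8·R2  ⇒  (0, 1, 0, 10)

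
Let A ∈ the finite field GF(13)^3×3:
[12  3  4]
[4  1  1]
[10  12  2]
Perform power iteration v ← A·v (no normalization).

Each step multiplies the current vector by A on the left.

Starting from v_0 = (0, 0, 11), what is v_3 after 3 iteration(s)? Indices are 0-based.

v_3 = (11, 2, 12)

v_0 = (0, 0, 11).
v_1 = A·v_0 = (5, 11, 9).
v_2 = A·v_1 = (12, 1, 5).
v_3 = A·v_2 = (11, 2, 12).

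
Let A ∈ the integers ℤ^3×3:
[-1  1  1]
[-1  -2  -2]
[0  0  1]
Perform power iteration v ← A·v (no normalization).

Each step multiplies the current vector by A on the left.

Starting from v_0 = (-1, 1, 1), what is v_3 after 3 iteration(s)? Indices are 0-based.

v_0 = (-1, 1, 1).
v_1 = A·v_0 = (3, -3, 1).
v_2 = A·v_1 = (-5, 1, 1).
v_3 = A·v_2 = (7, 1, 1).

v_3 = (7, 1, 1)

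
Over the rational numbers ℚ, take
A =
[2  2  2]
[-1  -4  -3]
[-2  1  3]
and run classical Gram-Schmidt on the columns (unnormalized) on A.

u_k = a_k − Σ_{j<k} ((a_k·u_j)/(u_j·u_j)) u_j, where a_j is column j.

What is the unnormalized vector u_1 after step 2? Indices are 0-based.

Step 1: u_0 = a_0 = (2, -1, -2).
Step 2: u_1 = a_1 − (2/3)·u_0 = (2/3, -10/3, 7/3).

u_1 = (2/3, -10/3, 7/3)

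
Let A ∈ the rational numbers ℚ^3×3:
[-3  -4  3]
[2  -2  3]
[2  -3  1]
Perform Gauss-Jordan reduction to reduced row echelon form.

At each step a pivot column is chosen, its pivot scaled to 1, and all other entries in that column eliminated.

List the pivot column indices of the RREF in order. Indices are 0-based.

[1] R0 /= -3  ⇒  (1, 4/3, -1)
     R1 -= 2·R0  ⇒  (0, -14/3, 5)
     R2 -= 2·R0  ⇒  (0, -17/3, 3)
[2] R1 /= -14/3  ⇒  (0, 1, -15/14)
     R0 -= 4/3·R1  ⇒  (1, 0, 3/7)
     R2 -= -17/3·R1  ⇒  (0, 0, -43/14)
[3] R2 /= -43/14  ⇒  (0, 0, 1)
     R0 -= 3/7·R2  ⇒  (1, 0, 0)
     R1 -= -15/14·R2  ⇒  (0, 1, 0)

pivot columns: 0, 1, 2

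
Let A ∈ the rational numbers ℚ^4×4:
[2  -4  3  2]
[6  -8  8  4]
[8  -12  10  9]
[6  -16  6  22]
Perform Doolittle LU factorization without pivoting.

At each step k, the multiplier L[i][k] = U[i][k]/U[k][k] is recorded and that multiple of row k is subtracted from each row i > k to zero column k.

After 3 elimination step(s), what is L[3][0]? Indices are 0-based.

L[3][0] = 3

Step 1: pivot at (0,0) is 2.
  row1 ← row1 − (3)·row0  ⇒  L[1][0]=3, U row1=(0, 4, -1, -2)
  row2 ← row2 − (4)·row0  ⇒  L[2][0]=4, U row2=(0, 4, -2, 1)
  row3 ← row3 − (3)·row0  ⇒  L[3][0]=3, U row3=(0, -4, -3, 16)
Step 2: pivot at (1,1) is 4.
  row2 ← row2 − (1)·row1  ⇒  L[2][1]=1, U row2=(0, 0, -1, 3)
  row3 ← row3 − (-1)·row1  ⇒  L[3][1]=-1, U row3=(0, 0, -4, 14)
Step 3: pivot at (2,2) is -1.
  row3 ← row3 − (4)·row2  ⇒  L[3][2]=4, U row3=(0, 0, 0, 2)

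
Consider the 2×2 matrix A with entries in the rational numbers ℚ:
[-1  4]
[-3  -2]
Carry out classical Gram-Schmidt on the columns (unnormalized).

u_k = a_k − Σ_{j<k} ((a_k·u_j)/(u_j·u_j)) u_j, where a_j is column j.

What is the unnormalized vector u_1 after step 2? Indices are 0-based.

u_1 = (21/5, -7/5)

Step 1: u_0 = a_0 = (-1, -3).
Step 2: u_1 = a_1 − (1/5)·u_0 = (21/5, -7/5).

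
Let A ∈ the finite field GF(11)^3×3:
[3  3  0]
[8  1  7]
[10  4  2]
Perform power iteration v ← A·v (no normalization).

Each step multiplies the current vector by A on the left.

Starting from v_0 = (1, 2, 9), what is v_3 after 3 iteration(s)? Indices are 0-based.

v_3 = (4, 10, 6)

v_0 = (1, 2, 9).
v_1 = A·v_0 = (9, 7, 3).
v_2 = A·v_1 = (4, 1, 3).
v_3 = A·v_2 = (4, 10, 6).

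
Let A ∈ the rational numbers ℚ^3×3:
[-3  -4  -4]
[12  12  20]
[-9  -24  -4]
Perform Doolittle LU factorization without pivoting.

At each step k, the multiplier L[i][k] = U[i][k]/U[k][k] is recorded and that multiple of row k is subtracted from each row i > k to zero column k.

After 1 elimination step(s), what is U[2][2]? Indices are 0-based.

U[2][2] = 8

[col 0] pivot -3
  R1 -= -4*R0 → (0, -4, 4)  (L[1][0] := -4)
  R2 -= 3*R0 → (0, -12, 8)  (L[2][0] := 3)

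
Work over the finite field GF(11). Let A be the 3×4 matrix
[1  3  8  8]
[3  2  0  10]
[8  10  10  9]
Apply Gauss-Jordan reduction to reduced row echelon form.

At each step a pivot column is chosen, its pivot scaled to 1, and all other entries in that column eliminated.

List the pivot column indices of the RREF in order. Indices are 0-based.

pivot(0,0)=1: scale R0 → (1, 3, 8, 8)
  clear (1,0): R1 −= (3)R0 → (0, 4, 9, 8)
  clear (2,0): R2 −= (8)R0 → (0, 8, 1, 0)
pivot(1,1)=4: scale R1 → (0, 1, 5, 2)
  clear (0,1): R0 −= (3)R1 → (1, 0, 4, 2)
  clear (2,1): R2 −= (8)R1 → (0, 0, 5, 6)
pivot(2,2)=5: scale R2 → (0, 0, 1, 10)
  clear (0,2): R0 −= (4)R2 → (1, 0, 0, 6)
  clear (1,2): R1 −= (5)R2 → (0, 1, 0, 7)

pivot columns: 0, 1, 2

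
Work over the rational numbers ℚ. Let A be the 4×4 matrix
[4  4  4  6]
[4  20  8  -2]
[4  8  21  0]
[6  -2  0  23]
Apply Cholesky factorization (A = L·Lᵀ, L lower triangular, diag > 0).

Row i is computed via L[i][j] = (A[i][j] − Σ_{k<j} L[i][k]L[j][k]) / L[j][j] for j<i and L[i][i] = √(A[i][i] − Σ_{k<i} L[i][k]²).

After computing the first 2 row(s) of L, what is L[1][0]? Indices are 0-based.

L[1][0] = 2

Step 1: L[0][0] = √(4) = 2.
  L[1][0] = (4) / L[0][0] = 2.
Step 2: L[1][1] = √(16) = 4.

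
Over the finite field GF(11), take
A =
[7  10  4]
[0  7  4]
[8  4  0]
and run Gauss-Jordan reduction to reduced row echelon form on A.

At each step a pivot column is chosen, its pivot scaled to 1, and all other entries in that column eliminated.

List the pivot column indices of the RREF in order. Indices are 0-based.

pivot columns: 0, 1, 2

[1] R0 /= 7  ⇒  (1, 3, 10)
     R2 -= 8·R0  ⇒  (0, 2, 8)
[2] R1 /= 7  ⇒  (0, 1, 10)
     R0 -= 3·R1  ⇒  (1, 0, 2)
     R2 -= 2·R1  ⇒  (0, 0, 10)
[3] R2 /= 10  ⇒  (0, 0, 1)
     R0 -= 2·R2  ⇒  (1, 0, 0)
     R1 -= 10·R2  ⇒  (0, 1, 0)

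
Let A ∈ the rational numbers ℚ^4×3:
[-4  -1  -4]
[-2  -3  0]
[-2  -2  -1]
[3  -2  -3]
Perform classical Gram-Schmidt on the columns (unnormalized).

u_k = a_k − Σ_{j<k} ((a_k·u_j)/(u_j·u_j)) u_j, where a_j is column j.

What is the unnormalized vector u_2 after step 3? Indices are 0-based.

u_2 = (-766/265, 552/265, 25/53, -114/53)

Step 1: u_0 = a_0 = (-4, -2, -2, 3).
Step 2: u_1 = a_1 − (8/33)·u_0 = (-1/33, -83/33, -50/33, -30/11).
Step 3: u_2 = a_2 − (3/11)·u_0 − (162/265)·u_1 = (-766/265, 552/265, 25/53, -114/53).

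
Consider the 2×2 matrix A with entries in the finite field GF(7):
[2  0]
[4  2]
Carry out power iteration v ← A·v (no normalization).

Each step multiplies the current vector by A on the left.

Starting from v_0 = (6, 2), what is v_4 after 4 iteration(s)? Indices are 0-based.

v_0 = (6, 2).
v_1 = A·v_0 = (5, 0).
v_2 = A·v_1 = (3, 6).
v_3 = A·v_2 = (6, 3).
v_4 = A·v_3 = (5, 2).

v_4 = (5, 2)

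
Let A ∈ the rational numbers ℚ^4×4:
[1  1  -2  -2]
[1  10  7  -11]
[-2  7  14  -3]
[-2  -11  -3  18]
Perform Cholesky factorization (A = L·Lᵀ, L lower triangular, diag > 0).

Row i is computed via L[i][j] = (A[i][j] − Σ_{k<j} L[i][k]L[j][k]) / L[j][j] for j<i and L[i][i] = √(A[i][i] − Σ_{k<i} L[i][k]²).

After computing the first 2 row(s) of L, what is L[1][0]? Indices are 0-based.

L[1][0] = 1

Step 1: L[0][0] = √(1) = 1.
  L[1][0] = (1) / L[0][0] = 1.
Step 2: L[1][1] = √(9) = 3.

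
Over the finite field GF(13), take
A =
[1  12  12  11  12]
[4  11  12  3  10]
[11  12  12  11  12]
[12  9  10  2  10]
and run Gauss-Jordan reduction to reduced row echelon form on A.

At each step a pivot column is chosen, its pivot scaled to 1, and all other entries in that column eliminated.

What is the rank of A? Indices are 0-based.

rank = 4

step 1: normalize row 0 (÷1) = (1, 12, 12, 11, 12)
  row 1: subtract 4×row0 = (0, 2, 3, 11, 1)
  row 2: subtract 11×row0 = (0, 10, 10, 7, 10)
  row 3: subtract 12×row0 = (0, 8, 9, 0, 9)
step 2: normalize row 1 (÷2) = (0, 1, 8, 12, 7)
  row 0: subtract 12×row1 = (1, 0, 7, 10, 6)
  row 2: subtract 10×row1 = (0, 0, 8, 4, 5)
  row 3: subtract 8×row1 = (0, 0, 10, 8, 5)
step 3: normalize row 2 (÷8) = (0, 0, 1, 7, 12)
  row 0: subtract 7×row2 = (1, 0, 0, 0, 0)
  row 1: subtract 8×row2 = (0, 1, 0, 8, 2)
  row 3: subtract 10×row2 = (0, 0, 0, 3, 2)
step 4: normalize row 3 (÷3) = (0, 0, 0, 1, 5)
  row 1: subtract 8×row3 = (0, 1, 0, 0, 1)
  row 2: subtract 7×row3 = (0, 0, 1, 0, 3)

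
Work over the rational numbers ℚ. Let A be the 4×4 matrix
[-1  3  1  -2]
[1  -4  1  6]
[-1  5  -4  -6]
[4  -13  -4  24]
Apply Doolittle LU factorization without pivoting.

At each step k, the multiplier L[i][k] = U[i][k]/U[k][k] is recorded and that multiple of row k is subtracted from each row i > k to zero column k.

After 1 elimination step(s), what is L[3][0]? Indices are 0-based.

Step 1: pivot at (0,0) is -1.
  row1 ← row1 − (-1)·row0  ⇒  L[1][0]=-1, U row1=(0, -1, 2, 4)
  row2 ← row2 − (1)·row0  ⇒  L[2][0]=1, U row2=(0, 2, -5, -4)
  row3 ← row3 − (-4)·row0  ⇒  L[3][0]=-4, U row3=(0, -1, 0, 16)

L[3][0] = -4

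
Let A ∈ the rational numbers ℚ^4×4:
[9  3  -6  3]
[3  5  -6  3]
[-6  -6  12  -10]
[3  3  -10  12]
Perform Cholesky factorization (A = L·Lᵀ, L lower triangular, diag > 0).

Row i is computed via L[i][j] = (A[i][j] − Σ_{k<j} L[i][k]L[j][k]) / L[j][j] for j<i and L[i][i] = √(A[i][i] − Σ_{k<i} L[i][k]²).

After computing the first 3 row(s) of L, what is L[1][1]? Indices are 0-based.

Step 1: L[0][0] = √(9) = 3.
  L[1][0] = (3) / L[0][0] = 1.
Step 2: L[1][1] = √(4) = 2.
  L[2][0] = (-6) / L[0][0] = -2.
  L[2][1] = (-4) / L[1][1] = -2.
Step 3: L[2][2] = √(4) = 2.

L[1][1] = 2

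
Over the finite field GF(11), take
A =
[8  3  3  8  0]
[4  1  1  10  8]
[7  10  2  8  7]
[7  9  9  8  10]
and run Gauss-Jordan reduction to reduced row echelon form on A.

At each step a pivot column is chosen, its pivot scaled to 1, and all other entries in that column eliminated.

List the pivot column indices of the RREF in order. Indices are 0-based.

[1] R0 /= 8  ⇒  (1, 10, 10, 1, 0)
     R1 -= 4·R0  ⇒  (0, 5, 5, 6, 8)
     R2 -= 7·R0  ⇒  (0, 6, 9, 1, 7)
     R3 -= 7·R0  ⇒  (0, 5, 5, 1, 10)
[2] R1 /= 5  ⇒  (0, 1, 1, 10, 6)
     R0 -= 10·R1  ⇒  (1, 0, 0, 0, 6)
     R2 -= 6·R1  ⇒  (0, 0, 3, 7, 4)
     R3 -= 5·R1  ⇒  (0, 0, 0, 6, 2)
[3] R2 /= 3  ⇒  (0, 0, 1, 6, 5)
     R1 -= 1·R2  ⇒  (0, 1, 0, 4, 1)
[4] R3 /= 6  ⇒  (0, 0, 0, 1, 4)
     R1 -= 4·R3  ⇒  (0, 1, 0, 0, 7)
     R2 -= 6·R3  ⇒  (0, 0, 1, 0, 3)

pivot columns: 0, 1, 2, 3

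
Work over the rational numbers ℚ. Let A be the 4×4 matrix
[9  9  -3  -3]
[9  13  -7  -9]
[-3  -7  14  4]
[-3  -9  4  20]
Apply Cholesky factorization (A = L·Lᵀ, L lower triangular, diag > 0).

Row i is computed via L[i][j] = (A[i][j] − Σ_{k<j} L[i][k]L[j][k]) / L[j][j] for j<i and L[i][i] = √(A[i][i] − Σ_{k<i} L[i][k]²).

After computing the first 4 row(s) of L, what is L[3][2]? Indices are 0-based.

Step 1: L[0][0] = √(9) = 3.
  L[1][0] = (9) / L[0][0] = 3.
Step 2: L[1][1] = √(4) = 2.
  L[2][0] = (-3) / L[0][0] = -1.
  L[2][1] = (-4) / L[1][1] = -2.
Step 3: L[2][2] = √(9) = 3.
  L[3][0] = (-3) / L[0][0] = -1.
  L[3][1] = (-6) / L[1][1] = -3.
  L[3][2] = (-3) / L[2][2] = -1.
Step 4: L[3][3] = √(9) = 3.

L[3][2] = -1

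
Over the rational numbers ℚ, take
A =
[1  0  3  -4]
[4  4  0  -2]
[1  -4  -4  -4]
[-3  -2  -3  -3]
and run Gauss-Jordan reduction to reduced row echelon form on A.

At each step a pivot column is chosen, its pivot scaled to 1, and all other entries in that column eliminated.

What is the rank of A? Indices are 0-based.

rank = 4

[1] R0 /= 1  ⇒  (1, 0, 3, -4)
     R1 -= 4·R0  ⇒  (0, 4, -12, 14)
     R2 -= 1·R0  ⇒  (0, -4, -7, 0)
     R3 -= -3·R0  ⇒  (0, -2, 6, -15)
[2] R1 /= 4  ⇒  (0, 1, -3, 7/2)
     R2 -= -4·R1  ⇒  (0, 0, -19, 14)
     R3 -= -2·R1  ⇒  (0, 0, 0, -8)
[3] R2 /= -19  ⇒  (0, 0, 1, -14/19)
     R0 -= 3·R2  ⇒  (1, 0, 0, -34/19)
     R1 -= -3·R2  ⇒  (0, 1, 0, 49/38)
[4] R3 /= -8  ⇒  (0, 0, 0, 1)
     R0 -= -34/19·R3  ⇒  (1, 0, 0, 0)
     R1 -= 49/38·R3  ⇒  (0, 1, 0, 0)
     R2 -= -14/19·R3  ⇒  (0, 0, 1, 0)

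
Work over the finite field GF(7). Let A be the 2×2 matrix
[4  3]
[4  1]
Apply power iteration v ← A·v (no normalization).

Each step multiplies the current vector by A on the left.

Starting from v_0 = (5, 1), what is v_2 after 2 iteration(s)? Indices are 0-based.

v_0 = (5, 1).
v_1 = A·v_0 = (2, 0).
v_2 = A·v_1 = (1, 1).

v_2 = (1, 1)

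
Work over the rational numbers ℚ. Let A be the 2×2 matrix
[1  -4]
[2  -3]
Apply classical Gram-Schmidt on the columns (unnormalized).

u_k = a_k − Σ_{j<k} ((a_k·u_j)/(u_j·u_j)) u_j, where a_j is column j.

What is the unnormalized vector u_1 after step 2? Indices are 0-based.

Step 1: u_0 = a_0 = (1, 2).
Step 2: u_1 = a_1 − (-2)·u_0 = (-2, 1).

u_1 = (-2, 1)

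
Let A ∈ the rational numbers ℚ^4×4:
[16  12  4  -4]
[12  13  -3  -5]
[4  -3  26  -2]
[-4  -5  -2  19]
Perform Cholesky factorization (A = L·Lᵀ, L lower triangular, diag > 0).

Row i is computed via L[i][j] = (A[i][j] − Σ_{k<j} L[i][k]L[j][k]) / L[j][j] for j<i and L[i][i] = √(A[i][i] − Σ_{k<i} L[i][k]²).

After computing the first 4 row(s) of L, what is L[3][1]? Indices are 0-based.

Step 1: L[0][0] = √(16) = 4.
  L[1][0] = (12) / L[0][0] = 3.
Step 2: L[1][1] = √(4) = 2.
  L[2][0] = (4) / L[0][0] = 1.
  L[2][1] = (-6) / L[1][1] = -3.
Step 3: L[2][2] = √(16) = 4.
  L[3][0] = (-4) / L[0][0] = -1.
  L[3][1] = (-2) / L[1][1] = -1.
  L[3][2] = (-4) / L[2][2] = -1.
Step 4: L[3][3] = √(16) = 4.

L[3][1] = -1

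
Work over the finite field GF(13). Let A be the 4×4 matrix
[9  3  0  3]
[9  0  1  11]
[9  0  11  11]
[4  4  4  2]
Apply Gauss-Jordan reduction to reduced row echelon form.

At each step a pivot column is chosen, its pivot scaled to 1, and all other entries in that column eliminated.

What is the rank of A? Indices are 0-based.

pivot(0,0)=9: scale R0 → (1, 9, 0, 9)
  clear (1,0): R1 −= (9)R0 → (0, 10, 1, 8)
  clear (2,0): R2 −= (9)R0 → (0, 10, 11, 8)
  clear (3,0): R3 −= (4)R0 → (0, 7, 4, 5)
pivot(1,1)=10: scale R1 → (0, 1, 4, 6)
  clear (0,1): R0 −= (9)R1 → (1, 0, 3, 7)
  clear (2,1): R2 −= (10)R1 → (0, 0, 10, 0)
  clear (3,1): R3 −= (7)R1 → (0, 0, 2, 2)
pivot(2,2)=10: scale R2 → (0, 0, 1, 0)
  clear (0,2): R0 −= (3)R2 → (1, 0, 0, 7)
  clear (1,2): R1 −= (4)R2 → (0, 1, 0, 6)
  clear (3,2): R3 −= (2)R2 → (0, 0, 0, 2)
pivot(3,3)=2: scale R3 → (0, 0, 0, 1)
  clear (0,3): R0 −= (7)R3 → (1, 0, 0, 0)
  clear (1,3): R1 −= (6)R3 → (0, 1, 0, 0)

rank = 4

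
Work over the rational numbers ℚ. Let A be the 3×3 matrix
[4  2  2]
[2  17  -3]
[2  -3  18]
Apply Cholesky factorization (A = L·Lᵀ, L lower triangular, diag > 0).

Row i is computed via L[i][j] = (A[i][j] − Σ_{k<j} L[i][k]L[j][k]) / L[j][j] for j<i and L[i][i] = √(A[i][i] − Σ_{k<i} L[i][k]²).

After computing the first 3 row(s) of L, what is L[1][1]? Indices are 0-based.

Step 1: L[0][0] = √(4) = 2.
  L[1][0] = (2) / L[0][0] = 1.
Step 2: L[1][1] = √(16) = 4.
  L[2][0] = (2) / L[0][0] = 1.
  L[2][1] = (-4) / L[1][1] = -1.
Step 3: L[2][2] = √(16) = 4.

L[1][1] = 4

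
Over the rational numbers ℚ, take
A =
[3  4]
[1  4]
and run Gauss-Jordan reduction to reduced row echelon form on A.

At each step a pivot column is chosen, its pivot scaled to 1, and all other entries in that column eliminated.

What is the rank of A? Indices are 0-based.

rank = 2

[1] R0 /= 3  ⇒  (1, 4/3)
     R1 -= 1·R0  ⇒  (0, 8/3)
[2] R1 /= 8/3  ⇒  (0, 1)
     R0 -= 4/3·R1  ⇒  (1, 0)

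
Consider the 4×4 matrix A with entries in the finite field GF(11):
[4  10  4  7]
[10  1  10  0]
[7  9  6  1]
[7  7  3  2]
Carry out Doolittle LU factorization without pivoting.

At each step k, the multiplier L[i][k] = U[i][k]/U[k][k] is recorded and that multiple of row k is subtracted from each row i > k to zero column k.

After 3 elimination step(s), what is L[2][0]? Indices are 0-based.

k=0: U[0][0]=4
  eliminate (1,0): mult=8, new row 1: (0, 9, 0, 10); set L[1][0]=8
  eliminate (2,0): mult=10, new row 2: (0, 8, 10, 8); set L[2][0]=10
  eliminate (3,0): mult=10, new row 3: (0, 6, 7, 9); set L[3][0]=10
k=1: U[1][1]=9
  eliminate (2,1): mult=7, new row 2: (0, 0, 10, 4); set L[2][1]=7
  eliminate (3,1): mult=8, new row 3: (0, 0, 7, 6); set L[3][1]=8
k=2: U[2][2]=10
  eliminate (3,2): mult=4, new row 3: (0, 0, 0, 1); set L[3][2]=4

L[2][0] = 10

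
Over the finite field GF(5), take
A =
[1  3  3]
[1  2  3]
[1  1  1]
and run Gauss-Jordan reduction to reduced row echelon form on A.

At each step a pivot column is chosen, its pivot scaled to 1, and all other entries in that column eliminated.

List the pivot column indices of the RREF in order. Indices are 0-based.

pivot columns: 0, 1, 2

[1] R0 /= 1  ⇒  (1, 3, 3)
     R1 -= 1·R0  ⇒  (0, 4, 0)
     R2 -= 1·R0  ⇒  (0, 3, 3)
[2] R1 /= 4  ⇒  (0, 1, 0)
     R0 -= 3·R1  ⇒  (1, 0, 3)
     R2 -= 3·R1  ⇒  (0, 0, 3)
[3] R2 /= 3  ⇒  (0, 0, 1)
     R0 -= 3·R2  ⇒  (1, 0, 0)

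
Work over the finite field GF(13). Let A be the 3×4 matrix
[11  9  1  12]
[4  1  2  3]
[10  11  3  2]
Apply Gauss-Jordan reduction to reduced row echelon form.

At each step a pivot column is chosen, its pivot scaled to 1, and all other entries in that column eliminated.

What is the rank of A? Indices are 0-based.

rank = 3

[1] R0 /= 11  ⇒  (1, 2, 6, 7)
     R1 -= 4·R0  ⇒  (0, 6, 4, 1)
     R2 -= 10·R0  ⇒  (0, 4, 8, 10)
[2] R1 /= 6  ⇒  (0, 1, 5, 11)
     R0 -= 2·R1  ⇒  (1, 0, 9, 11)
     R2 -= 4·R1  ⇒  (0, 0, 1, 5)
[3] R2 /= 1  ⇒  (0, 0, 1, 5)
     R0 -= 9·R2  ⇒  (1, 0, 0, 5)
     R1 -= 5·R2  ⇒  (0, 1, 0, 12)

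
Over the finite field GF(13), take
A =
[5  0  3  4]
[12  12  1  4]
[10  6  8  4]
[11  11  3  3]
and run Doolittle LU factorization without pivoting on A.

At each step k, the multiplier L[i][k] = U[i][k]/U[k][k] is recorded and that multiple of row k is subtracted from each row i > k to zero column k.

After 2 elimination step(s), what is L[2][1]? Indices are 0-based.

L[2][1] = 7

[col 0] pivot 5
  R1 -= 5*R0 → (0, 12, 12, 10)  (L[1][0] := 5)
  R2 -= 2*R0 → (0, 6, 2, 9)  (L[2][0] := 2)
  R3 -= 10*R0 → (0, 11, 12, 2)  (L[3][0] := 10)
[col 1] pivot 12
  R2 -= 7*R1 → (0, 0, 9, 4)  (L[2][1] := 7)
  R3 -= 2*R1 → (0, 0, 1, 8)  (L[3][1] := 2)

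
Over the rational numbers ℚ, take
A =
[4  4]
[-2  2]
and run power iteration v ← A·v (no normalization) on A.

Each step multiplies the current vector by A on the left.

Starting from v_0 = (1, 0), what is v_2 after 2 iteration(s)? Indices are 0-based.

v_2 = (8, -12)

v_0 = (1, 0).
v_1 = A·v_0 = (4, -2).
v_2 = A·v_1 = (8, -12).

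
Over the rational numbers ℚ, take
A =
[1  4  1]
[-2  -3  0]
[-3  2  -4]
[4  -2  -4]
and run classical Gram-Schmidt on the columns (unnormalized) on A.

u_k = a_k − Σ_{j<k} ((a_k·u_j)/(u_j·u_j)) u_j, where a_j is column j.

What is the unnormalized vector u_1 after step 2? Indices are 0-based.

u_1 = (62/15, -49/15, 8/5, -22/15)

Step 1: u_0 = a_0 = (1, -2, -3, 4).
Step 2: u_1 = a_1 − (-2/15)·u_0 = (62/15, -49/15, 8/5, -22/15).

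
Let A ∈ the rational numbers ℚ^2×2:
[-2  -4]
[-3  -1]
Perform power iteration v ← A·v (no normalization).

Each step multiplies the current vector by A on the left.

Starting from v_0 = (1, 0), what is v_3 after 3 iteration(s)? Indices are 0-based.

v_0 = (1, 0).
v_1 = A·v_0 = (-2, -3).
v_2 = A·v_1 = (16, 9).
v_3 = A·v_2 = (-68, -57).

v_3 = (-68, -57)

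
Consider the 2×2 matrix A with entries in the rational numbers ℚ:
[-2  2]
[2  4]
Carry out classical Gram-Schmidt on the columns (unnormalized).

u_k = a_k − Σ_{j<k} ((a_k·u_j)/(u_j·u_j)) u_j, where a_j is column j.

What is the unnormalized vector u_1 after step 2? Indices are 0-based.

u_1 = (3, 3)

Step 1: u_0 = a_0 = (-2, 2).
Step 2: u_1 = a_1 − (1/2)·u_0 = (3, 3).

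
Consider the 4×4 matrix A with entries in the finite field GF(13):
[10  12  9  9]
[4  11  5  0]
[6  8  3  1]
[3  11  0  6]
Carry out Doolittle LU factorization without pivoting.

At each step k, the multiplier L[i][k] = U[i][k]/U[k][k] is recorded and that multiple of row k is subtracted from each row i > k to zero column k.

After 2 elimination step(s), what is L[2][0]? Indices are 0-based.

L[2][0] = 11

[col 0] pivot 10
  R1 -= 3*R0 → (0, 1, 4, 12)  (L[1][0] := 3)
  R2 -= 11*R0 → (0, 6, 8, 6)  (L[2][0] := 11)
  R3 -= 12*R0 → (0, 10, 9, 2)  (L[3][0] := 12)
[col 1] pivot 1
  R2 -= 6*R1 → (0, 0, 10, 12)  (L[2][1] := 6)
  R3 -= 10*R1 → (0, 0, 8, 12)  (L[3][1] := 10)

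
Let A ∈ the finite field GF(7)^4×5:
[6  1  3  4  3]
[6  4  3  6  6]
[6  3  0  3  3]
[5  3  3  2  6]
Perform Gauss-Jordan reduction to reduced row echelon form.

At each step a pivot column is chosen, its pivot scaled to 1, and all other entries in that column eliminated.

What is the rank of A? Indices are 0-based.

pivot(0,0)=6: scale R0 → (1, 6, 4, 3, 4)
  clear (1,0): R1 −= (6)R0 → (0, 3, 0, 2, 3)
  clear (2,0): R2 −= (6)R0 → (0, 2, 4, 6, 0)
  clear (3,0): R3 −= (5)R0 → (0, 1, 4, 1, 0)
pivot(1,1)=3: scale R1 → (0, 1, 0, 3, 1)
  clear (0,1): R0 −= (6)R1 → (1, 0, 4, 6, 5)
  clear (2,1): R2 −= (2)R1 → (0, 0, 4, 0, 5)
  clear (3,1): R3 −= (1)R1 → (0, 0, 4, 5, 6)
pivot(2,2)=4: scale R2 → (0, 0, 1, 0, 3)
  clear (0,2): R0 −= (4)R2 → (1, 0, 0, 6, 0)
  clear (3,2): R3 −= (4)R2 → (0, 0, 0, 5, 1)
pivot(3,3)=5: scale R3 → (0, 0, 0, 1, 3)
  clear (0,3): R0 −= (6)R3 → (1, 0, 0, 0, 3)
  clear (1,3): R1 −= (3)R3 → (0, 1, 0, 0, 6)

rank = 4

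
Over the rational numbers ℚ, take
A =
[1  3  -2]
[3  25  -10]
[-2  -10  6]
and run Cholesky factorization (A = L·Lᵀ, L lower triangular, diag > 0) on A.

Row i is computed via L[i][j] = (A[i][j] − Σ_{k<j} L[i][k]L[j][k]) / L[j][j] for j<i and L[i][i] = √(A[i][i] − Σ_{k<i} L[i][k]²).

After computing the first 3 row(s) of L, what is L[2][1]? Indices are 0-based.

L[2][1] = -1

Step 1: L[0][0] = √(1) = 1.
  L[1][0] = (3) / L[0][0] = 3.
Step 2: L[1][1] = √(16) = 4.
  L[2][0] = (-2) / L[0][0] = -2.
  L[2][1] = (-4) / L[1][1] = -1.
Step 3: L[2][2] = √(1) = 1.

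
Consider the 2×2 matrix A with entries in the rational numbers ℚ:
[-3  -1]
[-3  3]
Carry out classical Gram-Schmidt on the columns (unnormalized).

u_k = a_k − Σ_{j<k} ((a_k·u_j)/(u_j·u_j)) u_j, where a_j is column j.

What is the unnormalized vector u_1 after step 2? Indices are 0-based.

u_1 = (-2, 2)

Step 1: u_0 = a_0 = (-3, -3).
Step 2: u_1 = a_1 − (-1/3)·u_0 = (-2, 2).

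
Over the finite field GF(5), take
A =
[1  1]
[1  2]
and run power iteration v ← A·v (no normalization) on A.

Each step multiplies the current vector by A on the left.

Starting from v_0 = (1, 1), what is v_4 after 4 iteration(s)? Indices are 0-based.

v_4 = (4, 0)

v_0 = (1, 1).
v_1 = A·v_0 = (2, 3).
v_2 = A·v_1 = (0, 3).
v_3 = A·v_2 = (3, 1).
v_4 = A·v_3 = (4, 0).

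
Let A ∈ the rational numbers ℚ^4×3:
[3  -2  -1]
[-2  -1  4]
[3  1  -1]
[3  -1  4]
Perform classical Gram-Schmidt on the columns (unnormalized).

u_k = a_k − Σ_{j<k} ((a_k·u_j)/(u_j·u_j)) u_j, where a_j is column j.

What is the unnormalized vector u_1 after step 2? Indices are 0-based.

Step 1: u_0 = a_0 = (3, -2, 3, 3).
Step 2: u_1 = a_1 − (-4/31)·u_0 = (-50/31, -39/31, 43/31, -19/31).

u_1 = (-50/31, -39/31, 43/31, -19/31)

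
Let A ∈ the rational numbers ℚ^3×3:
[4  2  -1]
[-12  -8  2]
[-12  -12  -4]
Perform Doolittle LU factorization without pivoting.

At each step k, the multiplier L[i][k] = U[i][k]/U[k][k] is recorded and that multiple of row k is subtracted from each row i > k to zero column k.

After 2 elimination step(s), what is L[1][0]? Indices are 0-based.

L[1][0] = -3

Step 1: pivot at (0,0) is 4.
  row1 ← row1 − (-3)·row0  ⇒  L[1][0]=-3, U row1=(0, -2, -1)
  row2 ← row2 − (-3)·row0  ⇒  L[2][0]=-3, U row2=(0, -6, -7)
Step 2: pivot at (1,1) is -2.
  row2 ← row2 − (3)·row1  ⇒  L[2][1]=3, U row2=(0, 0, -4)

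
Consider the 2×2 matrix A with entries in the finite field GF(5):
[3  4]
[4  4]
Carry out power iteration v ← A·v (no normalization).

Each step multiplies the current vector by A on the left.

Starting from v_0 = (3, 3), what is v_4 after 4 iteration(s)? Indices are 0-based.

v_4 = (0, 2)

v_0 = (3, 3).
v_1 = A·v_0 = (1, 4).
v_2 = A·v_1 = (4, 0).
v_3 = A·v_2 = (2, 1).
v_4 = A·v_3 = (0, 2).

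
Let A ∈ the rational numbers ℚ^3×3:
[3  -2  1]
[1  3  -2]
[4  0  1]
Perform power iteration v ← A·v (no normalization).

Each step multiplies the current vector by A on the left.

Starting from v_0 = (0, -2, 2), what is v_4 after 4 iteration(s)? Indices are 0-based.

v_0 = (0, -2, 2).
v_1 = A·v_0 = (6, -10, 2).
v_2 = A·v_1 = (40, -28, 26).
v_3 = A·v_2 = (202, -96, 186).
v_4 = A·v_3 = (984, -458, 994).

v_4 = (984, -458, 994)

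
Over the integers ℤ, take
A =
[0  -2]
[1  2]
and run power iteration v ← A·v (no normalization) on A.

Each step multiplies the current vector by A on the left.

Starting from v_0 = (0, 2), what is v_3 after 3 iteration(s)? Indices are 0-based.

v_3 = (-8, 0)

v_0 = (0, 2).
v_1 = A·v_0 = (-4, 4).
v_2 = A·v_1 = (-8, 4).
v_3 = A·v_2 = (-8, 0).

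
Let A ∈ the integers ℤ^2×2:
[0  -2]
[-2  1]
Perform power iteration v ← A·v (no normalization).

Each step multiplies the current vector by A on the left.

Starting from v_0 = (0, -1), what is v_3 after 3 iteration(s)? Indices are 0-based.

v_3 = (10, -9)

v_0 = (0, -1).
v_1 = A·v_0 = (2, -1).
v_2 = A·v_1 = (2, -5).
v_3 = A·v_2 = (10, -9).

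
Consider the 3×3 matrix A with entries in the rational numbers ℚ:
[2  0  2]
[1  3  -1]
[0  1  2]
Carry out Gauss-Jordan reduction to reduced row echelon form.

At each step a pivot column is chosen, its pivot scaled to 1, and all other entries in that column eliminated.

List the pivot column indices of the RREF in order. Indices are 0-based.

pivot columns: 0, 1, 2

[1] R0 /= 2  ⇒  (1, 0, 1)
     R1 -= 1·R0  ⇒  (0, 3, -2)
[2] R1 /= 3  ⇒  (0, 1, -2/3)
     R2 -= 1·R1  ⇒  (0, 0, 8/3)
[3] R2 /= 8/3  ⇒  (0, 0, 1)
     R0 -= 1·R2  ⇒  (1, 0, 0)
     R1 -= -2/3·R2  ⇒  (0, 1, 0)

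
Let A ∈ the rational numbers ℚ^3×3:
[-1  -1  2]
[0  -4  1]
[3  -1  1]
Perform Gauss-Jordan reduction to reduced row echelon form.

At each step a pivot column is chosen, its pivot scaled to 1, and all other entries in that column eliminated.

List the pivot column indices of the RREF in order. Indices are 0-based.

[1] R0 /= -1  ⇒  (1, 1, -2)
     R2 -= 3·R0  ⇒  (0, -4, 7)
[2] R1 /= -4  ⇒  (0, 1, -1/4)
     R0 -= 1·R1  ⇒  (1, 0, -7/4)
     R2 -= -4·R1  ⇒  (0, 0, 6)
[3] R2 /= 6  ⇒  (0, 0, 1)
     R0 -= -7/4·R2  ⇒  (1, 0, 0)
     R1 -= -1/4·R2  ⇒  (0, 1, 0)

pivot columns: 0, 1, 2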